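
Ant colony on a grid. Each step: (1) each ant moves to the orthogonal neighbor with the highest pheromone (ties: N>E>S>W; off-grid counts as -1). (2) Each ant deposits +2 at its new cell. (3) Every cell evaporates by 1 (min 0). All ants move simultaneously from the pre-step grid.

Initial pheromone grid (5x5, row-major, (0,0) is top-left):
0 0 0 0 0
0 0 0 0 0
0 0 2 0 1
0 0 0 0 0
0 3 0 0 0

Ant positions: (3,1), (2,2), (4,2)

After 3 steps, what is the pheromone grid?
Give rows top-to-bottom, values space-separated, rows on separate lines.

After step 1: ants at (4,1),(1,2),(4,1)
  0 0 0 0 0
  0 0 1 0 0
  0 0 1 0 0
  0 0 0 0 0
  0 6 0 0 0
After step 2: ants at (3,1),(2,2),(3,1)
  0 0 0 0 0
  0 0 0 0 0
  0 0 2 0 0
  0 3 0 0 0
  0 5 0 0 0
After step 3: ants at (4,1),(1,2),(4,1)
  0 0 0 0 0
  0 0 1 0 0
  0 0 1 0 0
  0 2 0 0 0
  0 8 0 0 0

0 0 0 0 0
0 0 1 0 0
0 0 1 0 0
0 2 0 0 0
0 8 0 0 0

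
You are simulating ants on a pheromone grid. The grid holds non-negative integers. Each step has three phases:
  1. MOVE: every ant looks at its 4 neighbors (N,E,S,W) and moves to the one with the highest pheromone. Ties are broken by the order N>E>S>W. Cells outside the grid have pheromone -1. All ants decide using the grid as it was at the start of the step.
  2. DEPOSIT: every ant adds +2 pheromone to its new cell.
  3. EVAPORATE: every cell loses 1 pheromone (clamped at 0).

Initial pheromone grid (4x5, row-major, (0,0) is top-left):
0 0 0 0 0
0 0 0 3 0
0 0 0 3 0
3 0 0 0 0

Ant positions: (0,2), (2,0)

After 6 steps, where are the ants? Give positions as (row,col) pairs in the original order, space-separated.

Step 1: ant0:(0,2)->E->(0,3) | ant1:(2,0)->S->(3,0)
  grid max=4 at (3,0)
Step 2: ant0:(0,3)->S->(1,3) | ant1:(3,0)->N->(2,0)
  grid max=3 at (1,3)
Step 3: ant0:(1,3)->S->(2,3) | ant1:(2,0)->S->(3,0)
  grid max=4 at (3,0)
Step 4: ant0:(2,3)->N->(1,3) | ant1:(3,0)->N->(2,0)
  grid max=3 at (1,3)
Step 5: ant0:(1,3)->S->(2,3) | ant1:(2,0)->S->(3,0)
  grid max=4 at (3,0)
Step 6: ant0:(2,3)->N->(1,3) | ant1:(3,0)->N->(2,0)
  grid max=3 at (1,3)

(1,3) (2,0)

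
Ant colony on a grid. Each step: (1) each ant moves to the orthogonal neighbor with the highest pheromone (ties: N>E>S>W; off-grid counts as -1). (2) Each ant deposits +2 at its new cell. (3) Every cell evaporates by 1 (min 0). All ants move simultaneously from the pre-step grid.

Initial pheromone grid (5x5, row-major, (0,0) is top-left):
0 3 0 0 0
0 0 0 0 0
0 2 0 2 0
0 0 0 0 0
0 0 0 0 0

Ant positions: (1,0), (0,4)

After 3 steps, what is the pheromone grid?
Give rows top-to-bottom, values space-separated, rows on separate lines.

After step 1: ants at (0,0),(1,4)
  1 2 0 0 0
  0 0 0 0 1
  0 1 0 1 0
  0 0 0 0 0
  0 0 0 0 0
After step 2: ants at (0,1),(0,4)
  0 3 0 0 1
  0 0 0 0 0
  0 0 0 0 0
  0 0 0 0 0
  0 0 0 0 0
After step 3: ants at (0,2),(1,4)
  0 2 1 0 0
  0 0 0 0 1
  0 0 0 0 0
  0 0 0 0 0
  0 0 0 0 0

0 2 1 0 0
0 0 0 0 1
0 0 0 0 0
0 0 0 0 0
0 0 0 0 0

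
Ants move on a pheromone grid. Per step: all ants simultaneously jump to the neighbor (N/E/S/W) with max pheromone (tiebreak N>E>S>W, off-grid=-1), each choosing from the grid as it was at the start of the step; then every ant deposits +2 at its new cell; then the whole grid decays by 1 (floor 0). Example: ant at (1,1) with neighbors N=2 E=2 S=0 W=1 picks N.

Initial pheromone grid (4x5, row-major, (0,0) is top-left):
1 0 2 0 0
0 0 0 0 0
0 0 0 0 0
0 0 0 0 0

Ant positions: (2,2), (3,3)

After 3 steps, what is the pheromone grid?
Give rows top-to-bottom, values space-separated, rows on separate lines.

After step 1: ants at (1,2),(2,3)
  0 0 1 0 0
  0 0 1 0 0
  0 0 0 1 0
  0 0 0 0 0
After step 2: ants at (0,2),(1,3)
  0 0 2 0 0
  0 0 0 1 0
  0 0 0 0 0
  0 0 0 0 0
After step 3: ants at (0,3),(0,3)
  0 0 1 3 0
  0 0 0 0 0
  0 0 0 0 0
  0 0 0 0 0

0 0 1 3 0
0 0 0 0 0
0 0 0 0 0
0 0 0 0 0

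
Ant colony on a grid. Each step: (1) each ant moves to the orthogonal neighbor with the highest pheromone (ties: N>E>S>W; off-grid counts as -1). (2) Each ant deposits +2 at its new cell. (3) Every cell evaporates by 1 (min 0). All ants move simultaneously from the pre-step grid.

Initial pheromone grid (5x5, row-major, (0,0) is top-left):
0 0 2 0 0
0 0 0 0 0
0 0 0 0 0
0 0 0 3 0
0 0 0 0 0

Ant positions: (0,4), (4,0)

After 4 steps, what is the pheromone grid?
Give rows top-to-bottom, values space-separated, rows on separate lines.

After step 1: ants at (1,4),(3,0)
  0 0 1 0 0
  0 0 0 0 1
  0 0 0 0 0
  1 0 0 2 0
  0 0 0 0 0
After step 2: ants at (0,4),(2,0)
  0 0 0 0 1
  0 0 0 0 0
  1 0 0 0 0
  0 0 0 1 0
  0 0 0 0 0
After step 3: ants at (1,4),(1,0)
  0 0 0 0 0
  1 0 0 0 1
  0 0 0 0 0
  0 0 0 0 0
  0 0 0 0 0
After step 4: ants at (0,4),(0,0)
  1 0 0 0 1
  0 0 0 0 0
  0 0 0 0 0
  0 0 0 0 0
  0 0 0 0 0

1 0 0 0 1
0 0 0 0 0
0 0 0 0 0
0 0 0 0 0
0 0 0 0 0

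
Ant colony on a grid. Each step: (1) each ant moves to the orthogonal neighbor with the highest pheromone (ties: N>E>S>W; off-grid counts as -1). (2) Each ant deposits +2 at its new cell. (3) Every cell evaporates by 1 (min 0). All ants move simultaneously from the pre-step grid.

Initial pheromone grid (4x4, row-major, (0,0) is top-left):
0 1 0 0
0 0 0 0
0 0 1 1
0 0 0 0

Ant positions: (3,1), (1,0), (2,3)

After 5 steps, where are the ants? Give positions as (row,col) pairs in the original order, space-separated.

Step 1: ant0:(3,1)->N->(2,1) | ant1:(1,0)->N->(0,0) | ant2:(2,3)->W->(2,2)
  grid max=2 at (2,2)
Step 2: ant0:(2,1)->E->(2,2) | ant1:(0,0)->E->(0,1) | ant2:(2,2)->W->(2,1)
  grid max=3 at (2,2)
Step 3: ant0:(2,2)->W->(2,1) | ant1:(0,1)->E->(0,2) | ant2:(2,1)->E->(2,2)
  grid max=4 at (2,2)
Step 4: ant0:(2,1)->E->(2,2) | ant1:(0,2)->E->(0,3) | ant2:(2,2)->W->(2,1)
  grid max=5 at (2,2)
Step 5: ant0:(2,2)->W->(2,1) | ant1:(0,3)->S->(1,3) | ant2:(2,1)->E->(2,2)
  grid max=6 at (2,2)

(2,1) (1,3) (2,2)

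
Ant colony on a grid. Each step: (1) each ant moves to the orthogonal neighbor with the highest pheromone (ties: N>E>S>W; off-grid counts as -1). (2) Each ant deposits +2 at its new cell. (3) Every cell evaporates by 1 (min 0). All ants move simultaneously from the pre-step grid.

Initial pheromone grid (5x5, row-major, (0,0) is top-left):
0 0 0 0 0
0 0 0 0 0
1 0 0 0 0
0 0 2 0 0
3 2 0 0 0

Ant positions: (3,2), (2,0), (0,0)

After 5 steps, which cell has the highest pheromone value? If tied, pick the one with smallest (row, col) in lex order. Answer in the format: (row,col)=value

Answer: (0,3)=1

Derivation:
Step 1: ant0:(3,2)->N->(2,2) | ant1:(2,0)->N->(1,0) | ant2:(0,0)->E->(0,1)
  grid max=2 at (4,0)
Step 2: ant0:(2,2)->S->(3,2) | ant1:(1,0)->N->(0,0) | ant2:(0,1)->E->(0,2)
  grid max=2 at (3,2)
Step 3: ant0:(3,2)->N->(2,2) | ant1:(0,0)->E->(0,1) | ant2:(0,2)->E->(0,3)
  grid max=1 at (0,1)
Step 4: ant0:(2,2)->S->(3,2) | ant1:(0,1)->E->(0,2) | ant2:(0,3)->E->(0,4)
  grid max=2 at (3,2)
Step 5: ant0:(3,2)->N->(2,2) | ant1:(0,2)->E->(0,3) | ant2:(0,4)->S->(1,4)
  grid max=1 at (0,3)
Final grid:
  0 0 0 1 0
  0 0 0 0 1
  0 0 1 0 0
  0 0 1 0 0
  0 0 0 0 0
Max pheromone 1 at (0,3)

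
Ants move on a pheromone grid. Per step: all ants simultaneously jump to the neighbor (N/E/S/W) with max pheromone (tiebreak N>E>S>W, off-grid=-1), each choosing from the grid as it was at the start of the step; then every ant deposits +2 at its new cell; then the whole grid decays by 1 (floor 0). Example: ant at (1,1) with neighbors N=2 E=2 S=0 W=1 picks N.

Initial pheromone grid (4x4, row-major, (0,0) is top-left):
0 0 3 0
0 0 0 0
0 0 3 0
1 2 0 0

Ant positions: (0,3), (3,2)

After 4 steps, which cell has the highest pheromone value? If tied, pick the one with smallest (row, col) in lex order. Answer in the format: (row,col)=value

Answer: (0,2)=5

Derivation:
Step 1: ant0:(0,3)->W->(0,2) | ant1:(3,2)->N->(2,2)
  grid max=4 at (0,2)
Step 2: ant0:(0,2)->E->(0,3) | ant1:(2,2)->N->(1,2)
  grid max=3 at (0,2)
Step 3: ant0:(0,3)->W->(0,2) | ant1:(1,2)->N->(0,2)
  grid max=6 at (0,2)
Step 4: ant0:(0,2)->E->(0,3) | ant1:(0,2)->E->(0,3)
  grid max=5 at (0,2)
Final grid:
  0 0 5 3
  0 0 0 0
  0 0 1 0
  0 0 0 0
Max pheromone 5 at (0,2)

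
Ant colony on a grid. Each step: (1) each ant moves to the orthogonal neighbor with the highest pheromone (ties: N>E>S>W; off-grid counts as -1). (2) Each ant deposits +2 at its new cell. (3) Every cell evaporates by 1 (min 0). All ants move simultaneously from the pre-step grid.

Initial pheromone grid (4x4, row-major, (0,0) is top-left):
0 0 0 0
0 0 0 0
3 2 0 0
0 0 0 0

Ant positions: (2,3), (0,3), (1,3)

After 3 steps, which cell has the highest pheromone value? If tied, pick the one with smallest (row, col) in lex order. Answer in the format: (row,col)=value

Step 1: ant0:(2,3)->N->(1,3) | ant1:(0,3)->S->(1,3) | ant2:(1,3)->N->(0,3)
  grid max=3 at (1,3)
Step 2: ant0:(1,3)->N->(0,3) | ant1:(1,3)->N->(0,3) | ant2:(0,3)->S->(1,3)
  grid max=4 at (0,3)
Step 3: ant0:(0,3)->S->(1,3) | ant1:(0,3)->S->(1,3) | ant2:(1,3)->N->(0,3)
  grid max=7 at (1,3)
Final grid:
  0 0 0 5
  0 0 0 7
  0 0 0 0
  0 0 0 0
Max pheromone 7 at (1,3)

Answer: (1,3)=7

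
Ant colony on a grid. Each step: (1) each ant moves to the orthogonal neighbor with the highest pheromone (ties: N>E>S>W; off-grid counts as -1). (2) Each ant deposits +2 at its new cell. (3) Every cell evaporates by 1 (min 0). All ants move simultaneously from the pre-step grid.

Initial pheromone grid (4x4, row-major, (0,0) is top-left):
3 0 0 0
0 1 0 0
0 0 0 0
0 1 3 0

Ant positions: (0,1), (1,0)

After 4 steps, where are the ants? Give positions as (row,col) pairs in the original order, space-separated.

Step 1: ant0:(0,1)->W->(0,0) | ant1:(1,0)->N->(0,0)
  grid max=6 at (0,0)
Step 2: ant0:(0,0)->E->(0,1) | ant1:(0,0)->E->(0,1)
  grid max=5 at (0,0)
Step 3: ant0:(0,1)->W->(0,0) | ant1:(0,1)->W->(0,0)
  grid max=8 at (0,0)
Step 4: ant0:(0,0)->E->(0,1) | ant1:(0,0)->E->(0,1)
  grid max=7 at (0,0)

(0,1) (0,1)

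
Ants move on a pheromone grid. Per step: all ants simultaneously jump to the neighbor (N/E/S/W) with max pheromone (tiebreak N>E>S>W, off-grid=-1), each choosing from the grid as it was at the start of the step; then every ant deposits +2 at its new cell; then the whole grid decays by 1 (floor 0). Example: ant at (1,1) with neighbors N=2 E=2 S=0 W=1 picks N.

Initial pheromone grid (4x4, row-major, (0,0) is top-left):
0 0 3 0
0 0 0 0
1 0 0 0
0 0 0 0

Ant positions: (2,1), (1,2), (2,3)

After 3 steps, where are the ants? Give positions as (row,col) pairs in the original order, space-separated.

Step 1: ant0:(2,1)->W->(2,0) | ant1:(1,2)->N->(0,2) | ant2:(2,3)->N->(1,3)
  grid max=4 at (0,2)
Step 2: ant0:(2,0)->N->(1,0) | ant1:(0,2)->E->(0,3) | ant2:(1,3)->N->(0,3)
  grid max=3 at (0,2)
Step 3: ant0:(1,0)->S->(2,0) | ant1:(0,3)->W->(0,2) | ant2:(0,3)->W->(0,2)
  grid max=6 at (0,2)

(2,0) (0,2) (0,2)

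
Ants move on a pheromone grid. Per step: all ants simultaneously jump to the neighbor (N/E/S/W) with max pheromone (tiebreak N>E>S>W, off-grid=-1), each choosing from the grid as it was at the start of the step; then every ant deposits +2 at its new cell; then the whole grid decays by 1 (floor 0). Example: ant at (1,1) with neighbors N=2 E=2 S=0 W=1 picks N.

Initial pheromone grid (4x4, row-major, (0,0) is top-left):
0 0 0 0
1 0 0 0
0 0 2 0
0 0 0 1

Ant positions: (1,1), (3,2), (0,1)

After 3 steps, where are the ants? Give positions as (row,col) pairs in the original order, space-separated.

Step 1: ant0:(1,1)->W->(1,0) | ant1:(3,2)->N->(2,2) | ant2:(0,1)->E->(0,2)
  grid max=3 at (2,2)
Step 2: ant0:(1,0)->N->(0,0) | ant1:(2,2)->N->(1,2) | ant2:(0,2)->E->(0,3)
  grid max=2 at (2,2)
Step 3: ant0:(0,0)->S->(1,0) | ant1:(1,2)->S->(2,2) | ant2:(0,3)->S->(1,3)
  grid max=3 at (2,2)

(1,0) (2,2) (1,3)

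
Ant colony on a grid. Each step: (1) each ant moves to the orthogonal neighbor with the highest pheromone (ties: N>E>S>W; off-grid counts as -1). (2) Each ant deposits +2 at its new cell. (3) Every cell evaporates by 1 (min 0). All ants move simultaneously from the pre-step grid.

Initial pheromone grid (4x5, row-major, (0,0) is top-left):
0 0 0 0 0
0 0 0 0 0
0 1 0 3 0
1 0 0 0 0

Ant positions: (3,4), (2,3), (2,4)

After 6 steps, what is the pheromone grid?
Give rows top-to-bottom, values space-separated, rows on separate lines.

After step 1: ants at (2,4),(1,3),(2,3)
  0 0 0 0 0
  0 0 0 1 0
  0 0 0 4 1
  0 0 0 0 0
After step 2: ants at (2,3),(2,3),(1,3)
  0 0 0 0 0
  0 0 0 2 0
  0 0 0 7 0
  0 0 0 0 0
After step 3: ants at (1,3),(1,3),(2,3)
  0 0 0 0 0
  0 0 0 5 0
  0 0 0 8 0
  0 0 0 0 0
After step 4: ants at (2,3),(2,3),(1,3)
  0 0 0 0 0
  0 0 0 6 0
  0 0 0 11 0
  0 0 0 0 0
After step 5: ants at (1,3),(1,3),(2,3)
  0 0 0 0 0
  0 0 0 9 0
  0 0 0 12 0
  0 0 0 0 0
After step 6: ants at (2,3),(2,3),(1,3)
  0 0 0 0 0
  0 0 0 10 0
  0 0 0 15 0
  0 0 0 0 0

0 0 0 0 0
0 0 0 10 0
0 0 0 15 0
0 0 0 0 0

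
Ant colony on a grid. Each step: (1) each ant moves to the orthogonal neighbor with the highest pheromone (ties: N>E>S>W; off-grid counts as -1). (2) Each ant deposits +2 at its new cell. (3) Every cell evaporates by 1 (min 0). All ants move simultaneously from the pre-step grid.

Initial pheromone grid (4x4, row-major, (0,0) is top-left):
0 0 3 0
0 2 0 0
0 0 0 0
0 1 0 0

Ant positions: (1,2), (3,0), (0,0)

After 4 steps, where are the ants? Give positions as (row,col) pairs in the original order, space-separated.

Step 1: ant0:(1,2)->N->(0,2) | ant1:(3,0)->E->(3,1) | ant2:(0,0)->E->(0,1)
  grid max=4 at (0,2)
Step 2: ant0:(0,2)->W->(0,1) | ant1:(3,1)->N->(2,1) | ant2:(0,1)->E->(0,2)
  grid max=5 at (0,2)
Step 3: ant0:(0,1)->E->(0,2) | ant1:(2,1)->S->(3,1) | ant2:(0,2)->W->(0,1)
  grid max=6 at (0,2)
Step 4: ant0:(0,2)->W->(0,1) | ant1:(3,1)->N->(2,1) | ant2:(0,1)->E->(0,2)
  grid max=7 at (0,2)

(0,1) (2,1) (0,2)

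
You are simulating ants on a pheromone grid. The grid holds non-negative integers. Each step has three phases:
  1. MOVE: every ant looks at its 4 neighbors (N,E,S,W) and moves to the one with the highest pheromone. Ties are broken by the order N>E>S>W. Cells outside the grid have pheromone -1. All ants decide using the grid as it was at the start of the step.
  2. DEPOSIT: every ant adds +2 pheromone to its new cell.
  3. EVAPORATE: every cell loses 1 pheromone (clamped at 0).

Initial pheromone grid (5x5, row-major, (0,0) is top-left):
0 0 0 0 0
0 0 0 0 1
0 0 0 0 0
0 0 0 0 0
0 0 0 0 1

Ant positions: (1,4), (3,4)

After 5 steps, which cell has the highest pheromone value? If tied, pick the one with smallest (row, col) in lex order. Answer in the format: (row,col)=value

Answer: (4,4)=2

Derivation:
Step 1: ant0:(1,4)->N->(0,4) | ant1:(3,4)->S->(4,4)
  grid max=2 at (4,4)
Step 2: ant0:(0,4)->S->(1,4) | ant1:(4,4)->N->(3,4)
  grid max=1 at (1,4)
Step 3: ant0:(1,4)->N->(0,4) | ant1:(3,4)->S->(4,4)
  grid max=2 at (4,4)
Step 4: ant0:(0,4)->S->(1,4) | ant1:(4,4)->N->(3,4)
  grid max=1 at (1,4)
Step 5: ant0:(1,4)->N->(0,4) | ant1:(3,4)->S->(4,4)
  grid max=2 at (4,4)
Final grid:
  0 0 0 0 1
  0 0 0 0 0
  0 0 0 0 0
  0 0 0 0 0
  0 0 0 0 2
Max pheromone 2 at (4,4)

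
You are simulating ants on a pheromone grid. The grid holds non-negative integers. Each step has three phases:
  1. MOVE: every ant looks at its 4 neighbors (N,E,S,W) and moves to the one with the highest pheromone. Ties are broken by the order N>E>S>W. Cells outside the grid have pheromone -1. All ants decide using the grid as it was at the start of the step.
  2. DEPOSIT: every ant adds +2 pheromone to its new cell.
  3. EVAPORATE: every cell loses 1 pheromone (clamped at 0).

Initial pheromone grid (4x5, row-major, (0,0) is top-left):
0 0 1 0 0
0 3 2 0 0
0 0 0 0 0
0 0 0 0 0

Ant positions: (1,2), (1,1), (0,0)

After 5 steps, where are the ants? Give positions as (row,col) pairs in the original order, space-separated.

Step 1: ant0:(1,2)->W->(1,1) | ant1:(1,1)->E->(1,2) | ant2:(0,0)->E->(0,1)
  grid max=4 at (1,1)
Step 2: ant0:(1,1)->E->(1,2) | ant1:(1,2)->W->(1,1) | ant2:(0,1)->S->(1,1)
  grid max=7 at (1,1)
Step 3: ant0:(1,2)->W->(1,1) | ant1:(1,1)->E->(1,2) | ant2:(1,1)->E->(1,2)
  grid max=8 at (1,1)
Step 4: ant0:(1,1)->E->(1,2) | ant1:(1,2)->W->(1,1) | ant2:(1,2)->W->(1,1)
  grid max=11 at (1,1)
Step 5: ant0:(1,2)->W->(1,1) | ant1:(1,1)->E->(1,2) | ant2:(1,1)->E->(1,2)
  grid max=12 at (1,1)

(1,1) (1,2) (1,2)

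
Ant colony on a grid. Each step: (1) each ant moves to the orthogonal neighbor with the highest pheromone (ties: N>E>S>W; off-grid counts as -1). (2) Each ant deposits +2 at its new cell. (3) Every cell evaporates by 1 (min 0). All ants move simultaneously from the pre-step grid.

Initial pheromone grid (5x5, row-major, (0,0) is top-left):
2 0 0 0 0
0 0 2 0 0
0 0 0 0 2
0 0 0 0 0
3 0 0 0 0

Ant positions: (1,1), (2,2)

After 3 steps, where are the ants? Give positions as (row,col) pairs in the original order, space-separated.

Step 1: ant0:(1,1)->E->(1,2) | ant1:(2,2)->N->(1,2)
  grid max=5 at (1,2)
Step 2: ant0:(1,2)->N->(0,2) | ant1:(1,2)->N->(0,2)
  grid max=4 at (1,2)
Step 3: ant0:(0,2)->S->(1,2) | ant1:(0,2)->S->(1,2)
  grid max=7 at (1,2)

(1,2) (1,2)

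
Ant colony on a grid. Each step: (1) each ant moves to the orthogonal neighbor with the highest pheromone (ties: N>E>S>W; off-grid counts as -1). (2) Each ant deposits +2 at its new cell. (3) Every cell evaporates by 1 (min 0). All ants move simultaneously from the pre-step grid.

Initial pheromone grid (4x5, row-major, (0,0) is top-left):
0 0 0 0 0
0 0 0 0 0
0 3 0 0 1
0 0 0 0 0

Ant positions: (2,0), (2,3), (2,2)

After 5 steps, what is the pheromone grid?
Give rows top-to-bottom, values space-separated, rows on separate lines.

After step 1: ants at (2,1),(2,4),(2,1)
  0 0 0 0 0
  0 0 0 0 0
  0 6 0 0 2
  0 0 0 0 0
After step 2: ants at (1,1),(1,4),(1,1)
  0 0 0 0 0
  0 3 0 0 1
  0 5 0 0 1
  0 0 0 0 0
After step 3: ants at (2,1),(2,4),(2,1)
  0 0 0 0 0
  0 2 0 0 0
  0 8 0 0 2
  0 0 0 0 0
After step 4: ants at (1,1),(1,4),(1,1)
  0 0 0 0 0
  0 5 0 0 1
  0 7 0 0 1
  0 0 0 0 0
After step 5: ants at (2,1),(2,4),(2,1)
  0 0 0 0 0
  0 4 0 0 0
  0 10 0 0 2
  0 0 0 0 0

0 0 0 0 0
0 4 0 0 0
0 10 0 0 2
0 0 0 0 0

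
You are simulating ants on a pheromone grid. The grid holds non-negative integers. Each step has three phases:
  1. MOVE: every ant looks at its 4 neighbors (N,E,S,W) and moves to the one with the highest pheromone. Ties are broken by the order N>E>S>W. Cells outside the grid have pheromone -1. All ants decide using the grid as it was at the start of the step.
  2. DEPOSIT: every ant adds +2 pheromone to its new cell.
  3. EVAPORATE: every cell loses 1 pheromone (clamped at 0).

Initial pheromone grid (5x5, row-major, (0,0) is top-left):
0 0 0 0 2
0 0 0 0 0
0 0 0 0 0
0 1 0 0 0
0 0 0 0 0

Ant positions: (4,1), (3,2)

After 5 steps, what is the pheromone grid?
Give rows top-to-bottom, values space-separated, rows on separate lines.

After step 1: ants at (3,1),(3,1)
  0 0 0 0 1
  0 0 0 0 0
  0 0 0 0 0
  0 4 0 0 0
  0 0 0 0 0
After step 2: ants at (2,1),(2,1)
  0 0 0 0 0
  0 0 0 0 0
  0 3 0 0 0
  0 3 0 0 0
  0 0 0 0 0
After step 3: ants at (3,1),(3,1)
  0 0 0 0 0
  0 0 0 0 0
  0 2 0 0 0
  0 6 0 0 0
  0 0 0 0 0
After step 4: ants at (2,1),(2,1)
  0 0 0 0 0
  0 0 0 0 0
  0 5 0 0 0
  0 5 0 0 0
  0 0 0 0 0
After step 5: ants at (3,1),(3,1)
  0 0 0 0 0
  0 0 0 0 0
  0 4 0 0 0
  0 8 0 0 0
  0 0 0 0 0

0 0 0 0 0
0 0 0 0 0
0 4 0 0 0
0 8 0 0 0
0 0 0 0 0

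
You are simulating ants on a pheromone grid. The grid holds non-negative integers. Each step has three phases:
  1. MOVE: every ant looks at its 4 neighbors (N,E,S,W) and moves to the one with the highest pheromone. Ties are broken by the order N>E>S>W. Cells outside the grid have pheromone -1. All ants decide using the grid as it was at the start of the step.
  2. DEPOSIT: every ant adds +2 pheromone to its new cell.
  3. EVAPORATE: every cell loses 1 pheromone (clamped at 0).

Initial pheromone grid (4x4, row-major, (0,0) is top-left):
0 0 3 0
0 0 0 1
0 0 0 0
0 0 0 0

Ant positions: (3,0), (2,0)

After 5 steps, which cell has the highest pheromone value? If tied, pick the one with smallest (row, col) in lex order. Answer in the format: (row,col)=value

Answer: (1,0)=5

Derivation:
Step 1: ant0:(3,0)->N->(2,0) | ant1:(2,0)->N->(1,0)
  grid max=2 at (0,2)
Step 2: ant0:(2,0)->N->(1,0) | ant1:(1,0)->S->(2,0)
  grid max=2 at (1,0)
Step 3: ant0:(1,0)->S->(2,0) | ant1:(2,0)->N->(1,0)
  grid max=3 at (1,0)
Step 4: ant0:(2,0)->N->(1,0) | ant1:(1,0)->S->(2,0)
  grid max=4 at (1,0)
Step 5: ant0:(1,0)->S->(2,0) | ant1:(2,0)->N->(1,0)
  grid max=5 at (1,0)
Final grid:
  0 0 0 0
  5 0 0 0
  5 0 0 0
  0 0 0 0
Max pheromone 5 at (1,0)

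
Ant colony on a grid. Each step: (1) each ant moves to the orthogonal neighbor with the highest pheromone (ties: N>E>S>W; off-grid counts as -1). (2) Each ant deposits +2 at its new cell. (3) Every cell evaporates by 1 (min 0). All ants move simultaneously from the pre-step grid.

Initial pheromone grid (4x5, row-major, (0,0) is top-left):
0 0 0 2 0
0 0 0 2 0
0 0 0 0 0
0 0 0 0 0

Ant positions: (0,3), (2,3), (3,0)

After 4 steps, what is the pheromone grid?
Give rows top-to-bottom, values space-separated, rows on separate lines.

After step 1: ants at (1,3),(1,3),(2,0)
  0 0 0 1 0
  0 0 0 5 0
  1 0 0 0 0
  0 0 0 0 0
After step 2: ants at (0,3),(0,3),(1,0)
  0 0 0 4 0
  1 0 0 4 0
  0 0 0 0 0
  0 0 0 0 0
After step 3: ants at (1,3),(1,3),(0,0)
  1 0 0 3 0
  0 0 0 7 0
  0 0 0 0 0
  0 0 0 0 0
After step 4: ants at (0,3),(0,3),(0,1)
  0 1 0 6 0
  0 0 0 6 0
  0 0 0 0 0
  0 0 0 0 0

0 1 0 6 0
0 0 0 6 0
0 0 0 0 0
0 0 0 0 0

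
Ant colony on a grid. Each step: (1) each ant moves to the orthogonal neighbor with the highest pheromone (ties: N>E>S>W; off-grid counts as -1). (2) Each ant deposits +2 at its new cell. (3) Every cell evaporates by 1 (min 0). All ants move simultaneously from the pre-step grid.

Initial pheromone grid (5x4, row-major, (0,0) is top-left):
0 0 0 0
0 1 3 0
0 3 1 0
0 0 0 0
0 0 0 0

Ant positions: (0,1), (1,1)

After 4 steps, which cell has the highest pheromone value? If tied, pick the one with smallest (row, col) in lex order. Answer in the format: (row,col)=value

Answer: (1,2)=7

Derivation:
Step 1: ant0:(0,1)->S->(1,1) | ant1:(1,1)->E->(1,2)
  grid max=4 at (1,2)
Step 2: ant0:(1,1)->E->(1,2) | ant1:(1,2)->W->(1,1)
  grid max=5 at (1,2)
Step 3: ant0:(1,2)->W->(1,1) | ant1:(1,1)->E->(1,2)
  grid max=6 at (1,2)
Step 4: ant0:(1,1)->E->(1,2) | ant1:(1,2)->W->(1,1)
  grid max=7 at (1,2)
Final grid:
  0 0 0 0
  0 5 7 0
  0 0 0 0
  0 0 0 0
  0 0 0 0
Max pheromone 7 at (1,2)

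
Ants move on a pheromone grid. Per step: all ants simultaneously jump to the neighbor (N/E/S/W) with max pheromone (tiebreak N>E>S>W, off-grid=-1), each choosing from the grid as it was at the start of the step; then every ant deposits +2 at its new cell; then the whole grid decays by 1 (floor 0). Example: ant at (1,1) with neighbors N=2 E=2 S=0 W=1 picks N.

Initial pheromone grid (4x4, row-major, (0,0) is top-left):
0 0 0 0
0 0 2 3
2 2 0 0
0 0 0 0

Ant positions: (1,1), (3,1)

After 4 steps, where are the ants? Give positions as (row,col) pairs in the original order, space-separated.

Step 1: ant0:(1,1)->E->(1,2) | ant1:(3,1)->N->(2,1)
  grid max=3 at (1,2)
Step 2: ant0:(1,2)->E->(1,3) | ant1:(2,1)->W->(2,0)
  grid max=3 at (1,3)
Step 3: ant0:(1,3)->W->(1,2) | ant1:(2,0)->E->(2,1)
  grid max=3 at (1,2)
Step 4: ant0:(1,2)->E->(1,3) | ant1:(2,1)->W->(2,0)
  grid max=3 at (1,3)

(1,3) (2,0)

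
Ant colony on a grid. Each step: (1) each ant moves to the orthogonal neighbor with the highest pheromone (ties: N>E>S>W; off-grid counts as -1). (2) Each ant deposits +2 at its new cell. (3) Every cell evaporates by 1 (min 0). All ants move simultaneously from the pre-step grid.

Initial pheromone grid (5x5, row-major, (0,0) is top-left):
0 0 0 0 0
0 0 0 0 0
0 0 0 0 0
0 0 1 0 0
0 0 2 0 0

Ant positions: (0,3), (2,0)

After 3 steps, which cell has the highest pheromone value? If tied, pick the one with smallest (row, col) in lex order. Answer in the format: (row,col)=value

Answer: (0,1)=1

Derivation:
Step 1: ant0:(0,3)->E->(0,4) | ant1:(2,0)->N->(1,0)
  grid max=1 at (0,4)
Step 2: ant0:(0,4)->S->(1,4) | ant1:(1,0)->N->(0,0)
  grid max=1 at (0,0)
Step 3: ant0:(1,4)->N->(0,4) | ant1:(0,0)->E->(0,1)
  grid max=1 at (0,1)
Final grid:
  0 1 0 0 1
  0 0 0 0 0
  0 0 0 0 0
  0 0 0 0 0
  0 0 0 0 0
Max pheromone 1 at (0,1)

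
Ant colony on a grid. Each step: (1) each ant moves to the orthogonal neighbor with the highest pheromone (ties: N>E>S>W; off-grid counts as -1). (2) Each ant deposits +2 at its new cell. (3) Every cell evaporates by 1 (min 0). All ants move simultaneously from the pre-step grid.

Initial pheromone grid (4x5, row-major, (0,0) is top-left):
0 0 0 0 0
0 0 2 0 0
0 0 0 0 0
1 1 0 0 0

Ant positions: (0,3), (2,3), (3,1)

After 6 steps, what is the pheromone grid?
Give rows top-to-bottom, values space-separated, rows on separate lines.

After step 1: ants at (0,4),(1,3),(3,0)
  0 0 0 0 1
  0 0 1 1 0
  0 0 0 0 0
  2 0 0 0 0
After step 2: ants at (1,4),(1,2),(2,0)
  0 0 0 0 0
  0 0 2 0 1
  1 0 0 0 0
  1 0 0 0 0
After step 3: ants at (0,4),(0,2),(3,0)
  0 0 1 0 1
  0 0 1 0 0
  0 0 0 0 0
  2 0 0 0 0
After step 4: ants at (1,4),(1,2),(2,0)
  0 0 0 0 0
  0 0 2 0 1
  1 0 0 0 0
  1 0 0 0 0
After step 5: ants at (0,4),(0,2),(3,0)
  0 0 1 0 1
  0 0 1 0 0
  0 0 0 0 0
  2 0 0 0 0
After step 6: ants at (1,4),(1,2),(2,0)
  0 0 0 0 0
  0 0 2 0 1
  1 0 0 0 0
  1 0 0 0 0

0 0 0 0 0
0 0 2 0 1
1 0 0 0 0
1 0 0 0 0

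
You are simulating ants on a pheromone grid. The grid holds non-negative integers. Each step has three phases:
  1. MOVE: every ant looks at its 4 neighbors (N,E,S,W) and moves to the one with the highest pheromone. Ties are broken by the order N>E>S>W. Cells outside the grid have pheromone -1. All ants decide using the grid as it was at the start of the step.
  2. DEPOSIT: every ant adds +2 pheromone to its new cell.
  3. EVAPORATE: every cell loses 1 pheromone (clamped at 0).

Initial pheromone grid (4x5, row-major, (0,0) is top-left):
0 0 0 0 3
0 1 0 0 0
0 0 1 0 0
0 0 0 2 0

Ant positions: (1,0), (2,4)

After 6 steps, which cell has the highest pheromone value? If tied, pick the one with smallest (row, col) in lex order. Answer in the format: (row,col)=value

Step 1: ant0:(1,0)->E->(1,1) | ant1:(2,4)->N->(1,4)
  grid max=2 at (0,4)
Step 2: ant0:(1,1)->N->(0,1) | ant1:(1,4)->N->(0,4)
  grid max=3 at (0,4)
Step 3: ant0:(0,1)->S->(1,1) | ant1:(0,4)->S->(1,4)
  grid max=2 at (0,4)
Step 4: ant0:(1,1)->N->(0,1) | ant1:(1,4)->N->(0,4)
  grid max=3 at (0,4)
Step 5: ant0:(0,1)->S->(1,1) | ant1:(0,4)->S->(1,4)
  grid max=2 at (0,4)
Step 6: ant0:(1,1)->N->(0,1) | ant1:(1,4)->N->(0,4)
  grid max=3 at (0,4)
Final grid:
  0 1 0 0 3
  0 1 0 0 0
  0 0 0 0 0
  0 0 0 0 0
Max pheromone 3 at (0,4)

Answer: (0,4)=3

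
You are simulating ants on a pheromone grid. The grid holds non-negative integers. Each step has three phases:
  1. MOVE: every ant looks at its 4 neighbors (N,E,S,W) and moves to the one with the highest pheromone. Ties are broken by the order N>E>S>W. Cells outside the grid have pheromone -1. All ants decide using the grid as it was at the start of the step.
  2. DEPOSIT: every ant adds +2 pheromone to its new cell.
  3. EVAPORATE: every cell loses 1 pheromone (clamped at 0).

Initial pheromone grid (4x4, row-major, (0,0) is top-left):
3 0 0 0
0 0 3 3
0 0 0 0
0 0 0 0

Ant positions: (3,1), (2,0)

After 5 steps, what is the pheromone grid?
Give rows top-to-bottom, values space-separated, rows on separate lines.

After step 1: ants at (2,1),(1,0)
  2 0 0 0
  1 0 2 2
  0 1 0 0
  0 0 0 0
After step 2: ants at (1,1),(0,0)
  3 0 0 0
  0 1 1 1
  0 0 0 0
  0 0 0 0
After step 3: ants at (1,2),(0,1)
  2 1 0 0
  0 0 2 0
  0 0 0 0
  0 0 0 0
After step 4: ants at (0,2),(0,0)
  3 0 1 0
  0 0 1 0
  0 0 0 0
  0 0 0 0
After step 5: ants at (1,2),(0,1)
  2 1 0 0
  0 0 2 0
  0 0 0 0
  0 0 0 0

2 1 0 0
0 0 2 0
0 0 0 0
0 0 0 0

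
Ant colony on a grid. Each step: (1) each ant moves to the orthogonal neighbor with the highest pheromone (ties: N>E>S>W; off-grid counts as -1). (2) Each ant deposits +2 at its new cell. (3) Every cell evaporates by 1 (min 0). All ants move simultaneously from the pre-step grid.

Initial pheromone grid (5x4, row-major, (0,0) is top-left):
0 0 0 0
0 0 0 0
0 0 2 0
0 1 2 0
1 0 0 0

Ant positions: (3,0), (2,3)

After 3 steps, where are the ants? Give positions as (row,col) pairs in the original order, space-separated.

Step 1: ant0:(3,0)->E->(3,1) | ant1:(2,3)->W->(2,2)
  grid max=3 at (2,2)
Step 2: ant0:(3,1)->E->(3,2) | ant1:(2,2)->S->(3,2)
  grid max=4 at (3,2)
Step 3: ant0:(3,2)->N->(2,2) | ant1:(3,2)->N->(2,2)
  grid max=5 at (2,2)

(2,2) (2,2)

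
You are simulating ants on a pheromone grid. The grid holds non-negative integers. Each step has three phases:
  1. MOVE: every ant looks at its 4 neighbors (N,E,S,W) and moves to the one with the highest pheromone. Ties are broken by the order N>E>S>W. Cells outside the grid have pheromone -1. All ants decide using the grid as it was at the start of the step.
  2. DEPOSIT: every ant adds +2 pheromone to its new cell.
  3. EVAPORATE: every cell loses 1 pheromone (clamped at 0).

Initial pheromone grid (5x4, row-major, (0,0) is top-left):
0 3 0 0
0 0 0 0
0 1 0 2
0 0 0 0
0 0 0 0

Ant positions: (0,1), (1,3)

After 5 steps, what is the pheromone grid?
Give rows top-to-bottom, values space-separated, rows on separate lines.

After step 1: ants at (0,2),(2,3)
  0 2 1 0
  0 0 0 0
  0 0 0 3
  0 0 0 0
  0 0 0 0
After step 2: ants at (0,1),(1,3)
  0 3 0 0
  0 0 0 1
  0 0 0 2
  0 0 0 0
  0 0 0 0
After step 3: ants at (0,2),(2,3)
  0 2 1 0
  0 0 0 0
  0 0 0 3
  0 0 0 0
  0 0 0 0
After step 4: ants at (0,1),(1,3)
  0 3 0 0
  0 0 0 1
  0 0 0 2
  0 0 0 0
  0 0 0 0
After step 5: ants at (0,2),(2,3)
  0 2 1 0
  0 0 0 0
  0 0 0 3
  0 0 0 0
  0 0 0 0

0 2 1 0
0 0 0 0
0 0 0 3
0 0 0 0
0 0 0 0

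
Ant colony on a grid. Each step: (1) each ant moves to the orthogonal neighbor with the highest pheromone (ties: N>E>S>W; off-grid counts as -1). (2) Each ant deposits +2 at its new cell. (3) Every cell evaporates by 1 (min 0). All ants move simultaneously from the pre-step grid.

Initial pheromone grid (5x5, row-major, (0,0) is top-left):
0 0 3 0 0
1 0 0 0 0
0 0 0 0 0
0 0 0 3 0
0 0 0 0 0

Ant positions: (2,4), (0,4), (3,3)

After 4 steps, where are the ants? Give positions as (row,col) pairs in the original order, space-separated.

Step 1: ant0:(2,4)->N->(1,4) | ant1:(0,4)->S->(1,4) | ant2:(3,3)->N->(2,3)
  grid max=3 at (1,4)
Step 2: ant0:(1,4)->N->(0,4) | ant1:(1,4)->N->(0,4) | ant2:(2,3)->S->(3,3)
  grid max=3 at (0,4)
Step 3: ant0:(0,4)->S->(1,4) | ant1:(0,4)->S->(1,4) | ant2:(3,3)->N->(2,3)
  grid max=5 at (1,4)
Step 4: ant0:(1,4)->N->(0,4) | ant1:(1,4)->N->(0,4) | ant2:(2,3)->S->(3,3)
  grid max=5 at (0,4)

(0,4) (0,4) (3,3)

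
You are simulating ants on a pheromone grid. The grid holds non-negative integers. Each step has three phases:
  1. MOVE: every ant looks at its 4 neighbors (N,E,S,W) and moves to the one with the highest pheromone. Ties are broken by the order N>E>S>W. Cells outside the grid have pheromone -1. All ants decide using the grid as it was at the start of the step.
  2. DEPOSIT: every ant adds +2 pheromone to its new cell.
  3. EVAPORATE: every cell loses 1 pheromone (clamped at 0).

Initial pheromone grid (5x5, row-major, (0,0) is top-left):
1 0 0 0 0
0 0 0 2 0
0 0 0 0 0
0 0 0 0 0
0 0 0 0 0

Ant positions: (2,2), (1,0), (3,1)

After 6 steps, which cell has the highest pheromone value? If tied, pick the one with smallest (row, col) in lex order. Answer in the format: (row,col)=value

Answer: (0,1)=5

Derivation:
Step 1: ant0:(2,2)->N->(1,2) | ant1:(1,0)->N->(0,0) | ant2:(3,1)->N->(2,1)
  grid max=2 at (0,0)
Step 2: ant0:(1,2)->E->(1,3) | ant1:(0,0)->E->(0,1) | ant2:(2,1)->N->(1,1)
  grid max=2 at (1,3)
Step 3: ant0:(1,3)->N->(0,3) | ant1:(0,1)->S->(1,1) | ant2:(1,1)->N->(0,1)
  grid max=2 at (0,1)
Step 4: ant0:(0,3)->S->(1,3) | ant1:(1,1)->N->(0,1) | ant2:(0,1)->S->(1,1)
  grid max=3 at (0,1)
Step 5: ant0:(1,3)->N->(0,3) | ant1:(0,1)->S->(1,1) | ant2:(1,1)->N->(0,1)
  grid max=4 at (0,1)
Step 6: ant0:(0,3)->S->(1,3) | ant1:(1,1)->N->(0,1) | ant2:(0,1)->S->(1,1)
  grid max=5 at (0,1)
Final grid:
  0 5 0 0 0
  0 5 0 2 0
  0 0 0 0 0
  0 0 0 0 0
  0 0 0 0 0
Max pheromone 5 at (0,1)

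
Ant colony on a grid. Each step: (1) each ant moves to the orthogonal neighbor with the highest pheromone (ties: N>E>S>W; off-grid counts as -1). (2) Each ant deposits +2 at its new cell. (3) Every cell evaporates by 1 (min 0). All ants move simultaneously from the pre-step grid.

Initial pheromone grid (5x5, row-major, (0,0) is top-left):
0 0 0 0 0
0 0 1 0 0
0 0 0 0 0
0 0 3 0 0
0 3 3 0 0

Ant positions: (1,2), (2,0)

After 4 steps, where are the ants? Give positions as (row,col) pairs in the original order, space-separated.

Step 1: ant0:(1,2)->N->(0,2) | ant1:(2,0)->N->(1,0)
  grid max=2 at (3,2)
Step 2: ant0:(0,2)->E->(0,3) | ant1:(1,0)->N->(0,0)
  grid max=1 at (0,0)
Step 3: ant0:(0,3)->E->(0,4) | ant1:(0,0)->E->(0,1)
  grid max=1 at (0,1)
Step 4: ant0:(0,4)->S->(1,4) | ant1:(0,1)->E->(0,2)
  grid max=1 at (0,2)

(1,4) (0,2)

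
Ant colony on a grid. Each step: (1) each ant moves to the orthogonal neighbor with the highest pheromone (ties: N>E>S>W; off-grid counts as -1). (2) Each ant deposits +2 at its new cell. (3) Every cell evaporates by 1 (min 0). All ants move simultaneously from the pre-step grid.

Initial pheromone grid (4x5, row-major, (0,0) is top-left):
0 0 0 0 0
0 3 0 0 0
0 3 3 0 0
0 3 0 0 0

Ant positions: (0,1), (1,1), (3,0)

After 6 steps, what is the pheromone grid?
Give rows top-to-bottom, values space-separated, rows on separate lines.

After step 1: ants at (1,1),(2,1),(3,1)
  0 0 0 0 0
  0 4 0 0 0
  0 4 2 0 0
  0 4 0 0 0
After step 2: ants at (2,1),(1,1),(2,1)
  0 0 0 0 0
  0 5 0 0 0
  0 7 1 0 0
  0 3 0 0 0
After step 3: ants at (1,1),(2,1),(1,1)
  0 0 0 0 0
  0 8 0 0 0
  0 8 0 0 0
  0 2 0 0 0
After step 4: ants at (2,1),(1,1),(2,1)
  0 0 0 0 0
  0 9 0 0 0
  0 11 0 0 0
  0 1 0 0 0
After step 5: ants at (1,1),(2,1),(1,1)
  0 0 0 0 0
  0 12 0 0 0
  0 12 0 0 0
  0 0 0 0 0
After step 6: ants at (2,1),(1,1),(2,1)
  0 0 0 0 0
  0 13 0 0 0
  0 15 0 0 0
  0 0 0 0 0

0 0 0 0 0
0 13 0 0 0
0 15 0 0 0
0 0 0 0 0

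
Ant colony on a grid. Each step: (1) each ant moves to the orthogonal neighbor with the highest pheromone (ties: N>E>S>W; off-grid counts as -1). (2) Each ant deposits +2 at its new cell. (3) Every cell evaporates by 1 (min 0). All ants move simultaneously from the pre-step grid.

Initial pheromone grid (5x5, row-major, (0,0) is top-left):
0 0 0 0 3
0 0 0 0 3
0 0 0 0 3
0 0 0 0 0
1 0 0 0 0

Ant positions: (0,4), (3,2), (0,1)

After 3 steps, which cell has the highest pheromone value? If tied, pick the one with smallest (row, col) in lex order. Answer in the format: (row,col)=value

Step 1: ant0:(0,4)->S->(1,4) | ant1:(3,2)->N->(2,2) | ant2:(0,1)->E->(0,2)
  grid max=4 at (1,4)
Step 2: ant0:(1,4)->N->(0,4) | ant1:(2,2)->N->(1,2) | ant2:(0,2)->E->(0,3)
  grid max=3 at (0,4)
Step 3: ant0:(0,4)->S->(1,4) | ant1:(1,2)->N->(0,2) | ant2:(0,3)->E->(0,4)
  grid max=4 at (0,4)
Final grid:
  0 0 1 0 4
  0 0 0 0 4
  0 0 0 0 0
  0 0 0 0 0
  0 0 0 0 0
Max pheromone 4 at (0,4)

Answer: (0,4)=4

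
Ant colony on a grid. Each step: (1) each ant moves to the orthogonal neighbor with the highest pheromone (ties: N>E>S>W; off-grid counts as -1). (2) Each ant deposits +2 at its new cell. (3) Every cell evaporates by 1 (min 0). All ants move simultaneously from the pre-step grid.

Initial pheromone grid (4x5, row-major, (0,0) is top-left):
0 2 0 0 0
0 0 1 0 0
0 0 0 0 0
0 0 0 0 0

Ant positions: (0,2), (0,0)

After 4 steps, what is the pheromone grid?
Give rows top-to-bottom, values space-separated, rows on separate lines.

After step 1: ants at (0,1),(0,1)
  0 5 0 0 0
  0 0 0 0 0
  0 0 0 0 0
  0 0 0 0 0
After step 2: ants at (0,2),(0,2)
  0 4 3 0 0
  0 0 0 0 0
  0 0 0 0 0
  0 0 0 0 0
After step 3: ants at (0,1),(0,1)
  0 7 2 0 0
  0 0 0 0 0
  0 0 0 0 0
  0 0 0 0 0
After step 4: ants at (0,2),(0,2)
  0 6 5 0 0
  0 0 0 0 0
  0 0 0 0 0
  0 0 0 0 0

0 6 5 0 0
0 0 0 0 0
0 0 0 0 0
0 0 0 0 0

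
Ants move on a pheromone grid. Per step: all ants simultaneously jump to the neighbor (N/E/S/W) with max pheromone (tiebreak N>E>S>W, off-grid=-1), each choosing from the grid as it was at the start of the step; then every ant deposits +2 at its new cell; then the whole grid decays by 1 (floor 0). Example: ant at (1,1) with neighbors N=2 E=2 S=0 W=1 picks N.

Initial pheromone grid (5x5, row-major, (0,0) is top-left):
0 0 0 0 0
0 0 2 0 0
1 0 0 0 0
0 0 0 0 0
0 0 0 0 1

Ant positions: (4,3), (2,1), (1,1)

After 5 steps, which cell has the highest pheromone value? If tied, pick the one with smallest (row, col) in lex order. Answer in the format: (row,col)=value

Step 1: ant0:(4,3)->E->(4,4) | ant1:(2,1)->W->(2,0) | ant2:(1,1)->E->(1,2)
  grid max=3 at (1,2)
Step 2: ant0:(4,4)->N->(3,4) | ant1:(2,0)->N->(1,0) | ant2:(1,2)->N->(0,2)
  grid max=2 at (1,2)
Step 3: ant0:(3,4)->S->(4,4) | ant1:(1,0)->S->(2,0) | ant2:(0,2)->S->(1,2)
  grid max=3 at (1,2)
Step 4: ant0:(4,4)->N->(3,4) | ant1:(2,0)->N->(1,0) | ant2:(1,2)->N->(0,2)
  grid max=2 at (1,2)
Step 5: ant0:(3,4)->S->(4,4) | ant1:(1,0)->S->(2,0) | ant2:(0,2)->S->(1,2)
  grid max=3 at (1,2)
Final grid:
  0 0 0 0 0
  0 0 3 0 0
  2 0 0 0 0
  0 0 0 0 0
  0 0 0 0 2
Max pheromone 3 at (1,2)

Answer: (1,2)=3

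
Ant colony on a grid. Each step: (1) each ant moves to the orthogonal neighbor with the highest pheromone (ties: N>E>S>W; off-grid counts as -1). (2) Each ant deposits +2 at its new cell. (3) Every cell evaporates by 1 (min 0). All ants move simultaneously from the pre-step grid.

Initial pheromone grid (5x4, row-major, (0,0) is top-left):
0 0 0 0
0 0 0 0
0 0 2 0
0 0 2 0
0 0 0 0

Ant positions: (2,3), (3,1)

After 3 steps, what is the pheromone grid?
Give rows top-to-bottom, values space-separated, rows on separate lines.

After step 1: ants at (2,2),(3,2)
  0 0 0 0
  0 0 0 0
  0 0 3 0
  0 0 3 0
  0 0 0 0
After step 2: ants at (3,2),(2,2)
  0 0 0 0
  0 0 0 0
  0 0 4 0
  0 0 4 0
  0 0 0 0
After step 3: ants at (2,2),(3,2)
  0 0 0 0
  0 0 0 0
  0 0 5 0
  0 0 5 0
  0 0 0 0

0 0 0 0
0 0 0 0
0 0 5 0
0 0 5 0
0 0 0 0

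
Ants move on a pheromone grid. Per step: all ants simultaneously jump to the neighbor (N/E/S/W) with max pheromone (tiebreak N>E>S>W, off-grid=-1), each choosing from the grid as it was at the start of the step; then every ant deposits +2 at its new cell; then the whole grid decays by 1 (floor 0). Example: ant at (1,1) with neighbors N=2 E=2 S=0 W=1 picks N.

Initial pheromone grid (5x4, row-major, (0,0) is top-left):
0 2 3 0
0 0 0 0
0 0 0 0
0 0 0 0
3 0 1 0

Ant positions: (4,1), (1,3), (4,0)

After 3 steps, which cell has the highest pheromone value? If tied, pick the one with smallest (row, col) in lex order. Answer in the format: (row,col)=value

Step 1: ant0:(4,1)->W->(4,0) | ant1:(1,3)->N->(0,3) | ant2:(4,0)->N->(3,0)
  grid max=4 at (4,0)
Step 2: ant0:(4,0)->N->(3,0) | ant1:(0,3)->W->(0,2) | ant2:(3,0)->S->(4,0)
  grid max=5 at (4,0)
Step 3: ant0:(3,0)->S->(4,0) | ant1:(0,2)->E->(0,3) | ant2:(4,0)->N->(3,0)
  grid max=6 at (4,0)
Final grid:
  0 0 2 1
  0 0 0 0
  0 0 0 0
  3 0 0 0
  6 0 0 0
Max pheromone 6 at (4,0)

Answer: (4,0)=6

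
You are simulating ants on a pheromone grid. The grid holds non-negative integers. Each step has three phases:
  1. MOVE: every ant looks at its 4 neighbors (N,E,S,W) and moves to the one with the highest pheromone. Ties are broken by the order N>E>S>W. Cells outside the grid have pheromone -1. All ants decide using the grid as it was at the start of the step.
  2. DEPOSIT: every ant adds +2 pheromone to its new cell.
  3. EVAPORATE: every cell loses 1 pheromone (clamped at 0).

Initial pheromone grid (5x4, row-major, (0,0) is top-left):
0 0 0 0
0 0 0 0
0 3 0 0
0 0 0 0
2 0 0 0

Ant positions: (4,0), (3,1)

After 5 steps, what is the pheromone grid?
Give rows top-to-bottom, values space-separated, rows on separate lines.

After step 1: ants at (3,0),(2,1)
  0 0 0 0
  0 0 0 0
  0 4 0 0
  1 0 0 0
  1 0 0 0
After step 2: ants at (4,0),(1,1)
  0 0 0 0
  0 1 0 0
  0 3 0 0
  0 0 0 0
  2 0 0 0
After step 3: ants at (3,0),(2,1)
  0 0 0 0
  0 0 0 0
  0 4 0 0
  1 0 0 0
  1 0 0 0
After step 4: ants at (4,0),(1,1)
  0 0 0 0
  0 1 0 0
  0 3 0 0
  0 0 0 0
  2 0 0 0
After step 5: ants at (3,0),(2,1)
  0 0 0 0
  0 0 0 0
  0 4 0 0
  1 0 0 0
  1 0 0 0

0 0 0 0
0 0 0 0
0 4 0 0
1 0 0 0
1 0 0 0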